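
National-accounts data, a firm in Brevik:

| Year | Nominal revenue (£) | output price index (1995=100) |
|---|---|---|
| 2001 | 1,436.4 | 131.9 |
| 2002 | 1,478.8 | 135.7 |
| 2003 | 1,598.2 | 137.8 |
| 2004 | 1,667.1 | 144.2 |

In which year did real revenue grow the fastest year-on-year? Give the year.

2002: real = 1478.8/1.357 = 1089.76; growth vs 2001 (1089.01) = 0.07%.
2003: real = 1598.2/1.378 = 1159.80; growth vs 2002 (1089.76) = 6.43%.
2004: real = 1667.1/1.442 = 1156.10; growth vs 2003 (1159.80) = -0.32%.

2003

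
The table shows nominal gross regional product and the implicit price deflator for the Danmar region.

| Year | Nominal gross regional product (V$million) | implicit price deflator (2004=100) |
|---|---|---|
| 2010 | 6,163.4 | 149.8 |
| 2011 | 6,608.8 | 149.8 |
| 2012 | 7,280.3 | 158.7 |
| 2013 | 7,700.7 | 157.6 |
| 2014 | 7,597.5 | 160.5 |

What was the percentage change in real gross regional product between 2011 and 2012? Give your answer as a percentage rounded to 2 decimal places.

Real gross regional product 2011 = 6608.8/1.498 = 4411.75.
Real gross regional product 2012 = 7280.3/1.587 = 4587.46.
Change = 4587.46/4411.75 − 1 = 0.0398.

3.98%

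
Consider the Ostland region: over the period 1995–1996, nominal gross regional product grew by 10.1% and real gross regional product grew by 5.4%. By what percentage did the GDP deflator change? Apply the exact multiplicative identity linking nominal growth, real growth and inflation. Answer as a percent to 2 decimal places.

(1 + g_nom) = (1 + g_real)(1 + π), so π = 1.1010 / 1.0540 − 1 = 0.04459.

4.46%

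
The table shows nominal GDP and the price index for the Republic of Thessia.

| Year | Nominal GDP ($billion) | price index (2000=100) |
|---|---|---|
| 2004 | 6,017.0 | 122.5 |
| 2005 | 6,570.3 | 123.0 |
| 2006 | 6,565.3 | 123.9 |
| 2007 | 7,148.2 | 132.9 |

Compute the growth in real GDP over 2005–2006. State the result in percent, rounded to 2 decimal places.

-0.80%

Real GDP 2005 = 6570.3/1.230 = 5341.71.
Real GDP 2006 = 6565.3/1.239 = 5298.87.
Change = 5298.87/5341.71 − 1 = -0.0080.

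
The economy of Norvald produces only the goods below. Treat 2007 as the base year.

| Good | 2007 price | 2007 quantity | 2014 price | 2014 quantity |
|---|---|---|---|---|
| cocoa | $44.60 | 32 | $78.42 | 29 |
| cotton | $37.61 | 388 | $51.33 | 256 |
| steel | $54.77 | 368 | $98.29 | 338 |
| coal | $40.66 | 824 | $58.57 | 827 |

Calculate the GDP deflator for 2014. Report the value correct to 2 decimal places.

153.94

Nominal GDP 2014 = 78.42·29 + 51.33·256 + 98.29·338 + 58.57·827 = 97074.07.
Real GDP 2014 (at 2007 prices) = 44.60·29 + 37.61·256 + 54.77·338 + 40.66·827 = 63059.64.
Deflator = Nominal/Real × 100 = 97074.07/63059.64 × 100 = 153.940.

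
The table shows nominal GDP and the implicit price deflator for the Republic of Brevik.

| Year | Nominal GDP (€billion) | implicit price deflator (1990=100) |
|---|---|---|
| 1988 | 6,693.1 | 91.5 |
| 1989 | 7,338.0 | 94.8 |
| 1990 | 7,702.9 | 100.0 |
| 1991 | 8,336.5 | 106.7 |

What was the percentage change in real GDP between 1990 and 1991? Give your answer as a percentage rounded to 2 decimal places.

Real GDP 1990 = 7702.9/1.000 = 7702.90.
Real GDP 1991 = 8336.5/1.067 = 7813.03.
Change = 7813.03/7702.90 − 1 = 0.0143.

1.43%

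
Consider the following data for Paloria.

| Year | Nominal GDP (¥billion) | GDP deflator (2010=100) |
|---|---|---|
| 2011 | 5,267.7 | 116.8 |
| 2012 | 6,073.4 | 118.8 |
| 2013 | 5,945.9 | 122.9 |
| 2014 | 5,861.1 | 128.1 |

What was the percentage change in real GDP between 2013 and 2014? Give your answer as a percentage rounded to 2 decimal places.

Real GDP 2013 = 5945.9/1.229 = 4838.00.
Real GDP 2014 = 5861.1/1.281 = 4575.41.
Change = 4575.41/4838.00 − 1 = -0.0543.

-5.43%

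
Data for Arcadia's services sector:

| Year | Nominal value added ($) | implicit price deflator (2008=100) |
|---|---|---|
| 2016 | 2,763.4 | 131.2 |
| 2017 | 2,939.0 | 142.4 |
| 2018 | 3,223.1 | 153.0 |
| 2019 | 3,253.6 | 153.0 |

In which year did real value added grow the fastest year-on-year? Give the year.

2018

2017: real = 2939.0/1.424 = 2063.90; growth vs 2016 (2106.25) = -2.01%.
2018: real = 3223.1/1.530 = 2106.60; growth vs 2017 (2063.90) = 2.07%.
2019: real = 3253.6/1.530 = 2126.54; growth vs 2018 (2106.60) = 0.95%.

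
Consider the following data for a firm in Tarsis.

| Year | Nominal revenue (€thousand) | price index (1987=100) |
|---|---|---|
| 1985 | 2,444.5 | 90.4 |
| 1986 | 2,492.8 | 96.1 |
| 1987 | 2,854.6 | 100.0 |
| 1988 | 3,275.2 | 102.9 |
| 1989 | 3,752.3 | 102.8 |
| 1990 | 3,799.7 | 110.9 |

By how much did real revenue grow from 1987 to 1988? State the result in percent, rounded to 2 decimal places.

Real revenue 1987 = 2854.6/1.000 = 2854.60.
Real revenue 1988 = 3275.2/1.029 = 3182.90.
Change = 3182.90/2854.60 − 1 = 0.1150.

11.50%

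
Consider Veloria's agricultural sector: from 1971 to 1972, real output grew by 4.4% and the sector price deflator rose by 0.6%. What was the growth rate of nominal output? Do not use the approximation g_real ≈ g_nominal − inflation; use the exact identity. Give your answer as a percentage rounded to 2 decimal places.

5.03%

(1 + g_nom) = (1 + g_real)(1 + π) = 1.0440 × 1.0060 = 1.05026.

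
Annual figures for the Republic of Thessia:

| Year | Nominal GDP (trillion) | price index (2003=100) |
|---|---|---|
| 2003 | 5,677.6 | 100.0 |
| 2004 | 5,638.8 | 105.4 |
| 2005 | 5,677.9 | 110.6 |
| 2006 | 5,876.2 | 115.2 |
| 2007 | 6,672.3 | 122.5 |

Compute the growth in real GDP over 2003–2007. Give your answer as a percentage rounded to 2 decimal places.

-4.07%

Real GDP 2003 = 5677.6/1.000 = 5677.60.
Real GDP 2007 = 6672.3/1.225 = 5446.78.
Change = 5446.78/5677.60 − 1 = -0.0407.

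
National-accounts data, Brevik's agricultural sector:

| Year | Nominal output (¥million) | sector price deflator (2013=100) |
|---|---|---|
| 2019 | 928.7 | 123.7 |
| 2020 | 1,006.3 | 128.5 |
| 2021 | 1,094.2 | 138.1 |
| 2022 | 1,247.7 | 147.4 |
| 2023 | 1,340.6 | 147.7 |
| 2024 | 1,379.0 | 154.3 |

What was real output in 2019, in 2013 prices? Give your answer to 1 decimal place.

¥750.8 million

Real output 2019 = 928.7 / 1.237 = 750.77.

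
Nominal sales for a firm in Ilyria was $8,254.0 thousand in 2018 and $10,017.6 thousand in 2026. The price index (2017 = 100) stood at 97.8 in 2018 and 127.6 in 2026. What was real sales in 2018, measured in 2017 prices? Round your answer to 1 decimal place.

$8,439.7 thousand

Real sales = Nominal / (price index/100) = 8254.0 / 0.978 = 8439.67.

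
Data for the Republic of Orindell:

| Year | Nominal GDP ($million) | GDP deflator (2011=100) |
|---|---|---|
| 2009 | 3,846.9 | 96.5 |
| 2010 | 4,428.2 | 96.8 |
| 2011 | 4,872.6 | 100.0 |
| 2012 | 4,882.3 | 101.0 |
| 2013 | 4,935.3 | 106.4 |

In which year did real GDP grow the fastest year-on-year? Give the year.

2010: real = 4428.2/0.968 = 4574.59; growth vs 2009 (3986.42) = 14.75%.
2011: real = 4872.6/1.000 = 4872.60; growth vs 2010 (4574.59) = 6.51%.
2012: real = 4882.3/1.010 = 4833.96; growth vs 2011 (4872.60) = -0.79%.
2013: real = 4935.3/1.064 = 4638.44; growth vs 2012 (4833.96) = -4.04%.

2010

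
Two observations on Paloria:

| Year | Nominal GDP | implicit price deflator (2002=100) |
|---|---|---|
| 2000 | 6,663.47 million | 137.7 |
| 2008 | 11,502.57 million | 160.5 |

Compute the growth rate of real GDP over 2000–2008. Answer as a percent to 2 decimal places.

Real GDP 2000 = 6663.47 / 1.377 = 4839.12.
Real GDP 2008 = 11502.57 / 1.605 = 7166.71.
Real growth = 7166.71 / 4839.12 − 1 = 0.4810.

48.10%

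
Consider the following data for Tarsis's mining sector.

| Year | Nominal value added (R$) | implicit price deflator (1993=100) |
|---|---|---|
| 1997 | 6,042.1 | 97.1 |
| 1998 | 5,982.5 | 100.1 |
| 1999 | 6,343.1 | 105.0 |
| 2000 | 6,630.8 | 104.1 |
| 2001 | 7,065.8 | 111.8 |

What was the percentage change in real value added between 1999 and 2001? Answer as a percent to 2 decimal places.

4.62%

Real value added 1999 = 6343.1/1.050 = 6041.05.
Real value added 2001 = 7065.8/1.118 = 6320.04.
Change = 6320.04/6041.05 − 1 = 0.0462.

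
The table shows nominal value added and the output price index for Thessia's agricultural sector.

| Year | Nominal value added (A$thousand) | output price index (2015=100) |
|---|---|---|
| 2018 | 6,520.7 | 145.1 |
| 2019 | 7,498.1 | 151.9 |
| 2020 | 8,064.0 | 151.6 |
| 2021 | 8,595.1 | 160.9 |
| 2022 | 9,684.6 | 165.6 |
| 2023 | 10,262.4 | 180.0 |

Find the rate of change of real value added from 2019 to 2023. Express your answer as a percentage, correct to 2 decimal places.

Real value added 2019 = 7498.1/1.519 = 4936.21.
Real value added 2023 = 10262.4/1.800 = 5701.33.
Change = 5701.33/4936.21 − 1 = 0.1550.

15.50%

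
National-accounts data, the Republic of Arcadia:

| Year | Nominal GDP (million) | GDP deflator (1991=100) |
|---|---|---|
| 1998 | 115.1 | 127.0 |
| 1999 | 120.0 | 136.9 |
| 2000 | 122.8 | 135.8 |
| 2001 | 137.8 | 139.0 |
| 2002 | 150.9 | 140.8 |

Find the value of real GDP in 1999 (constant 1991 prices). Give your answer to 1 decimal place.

87.7 million

Real GDP 1999 = 120.0 / 1.369 = 87.66.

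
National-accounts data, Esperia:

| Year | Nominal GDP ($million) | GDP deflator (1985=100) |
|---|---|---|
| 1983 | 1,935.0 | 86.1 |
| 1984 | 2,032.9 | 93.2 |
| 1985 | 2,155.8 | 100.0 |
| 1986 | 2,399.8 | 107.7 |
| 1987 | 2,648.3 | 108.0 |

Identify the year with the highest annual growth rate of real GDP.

1984: real = 2032.9/0.932 = 2181.22; growth vs 1983 (2247.39) = -2.94%.
1985: real = 2155.8/1.000 = 2155.80; growth vs 1984 (2181.22) = -1.17%.
1986: real = 2399.8/1.077 = 2228.23; growth vs 1985 (2155.80) = 3.36%.
1987: real = 2648.3/1.080 = 2452.13; growth vs 1986 (2228.23) = 10.05%.

1987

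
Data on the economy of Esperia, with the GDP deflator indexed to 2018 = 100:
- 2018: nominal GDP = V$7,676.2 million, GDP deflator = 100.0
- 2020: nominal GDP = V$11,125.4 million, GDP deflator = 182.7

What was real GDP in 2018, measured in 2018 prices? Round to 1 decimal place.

V$7,676.2 million

Real GDP = Nominal / (GDP deflator/100) = 7676.2 / 1.000 = 7676.20.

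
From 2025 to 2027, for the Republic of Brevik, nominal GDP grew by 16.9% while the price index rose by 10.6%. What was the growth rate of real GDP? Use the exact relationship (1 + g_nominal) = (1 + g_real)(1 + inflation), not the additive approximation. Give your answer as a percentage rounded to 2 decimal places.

(1 + g_nom) = (1 + g_real)(1 + π), so g_real = 1.1690 / 1.1060 − 1 = 0.05696.

5.70%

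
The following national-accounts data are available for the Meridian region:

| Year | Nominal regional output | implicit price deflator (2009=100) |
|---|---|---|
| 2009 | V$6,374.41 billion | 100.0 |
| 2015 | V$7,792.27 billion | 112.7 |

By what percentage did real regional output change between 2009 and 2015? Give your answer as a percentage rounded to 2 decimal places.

Deflate each year: 2009 → 6374.41/1.000 = 6374.41; 2015 → 7792.27/1.127 = 6914.17.
So real regional output changed by 6914.17/6374.41 − 1 = 0.0847, i.e. 8.47%.

8.47%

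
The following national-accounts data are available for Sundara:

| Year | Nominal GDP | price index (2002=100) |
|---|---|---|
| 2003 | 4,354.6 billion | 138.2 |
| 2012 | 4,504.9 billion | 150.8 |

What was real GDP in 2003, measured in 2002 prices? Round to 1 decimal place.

Real GDP = Nominal / (price index/100) = 4354.6 / 1.382 = 3150.94.

3,150.9 billion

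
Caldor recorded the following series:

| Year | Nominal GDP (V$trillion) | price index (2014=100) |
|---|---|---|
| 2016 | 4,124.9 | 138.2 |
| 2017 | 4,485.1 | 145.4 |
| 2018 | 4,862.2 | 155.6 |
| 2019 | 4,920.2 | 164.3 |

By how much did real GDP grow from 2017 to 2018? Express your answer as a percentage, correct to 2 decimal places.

Real GDP 2017 = 4485.1/1.454 = 3084.66.
Real GDP 2018 = 4862.2/1.556 = 3124.81.
Change = 3124.81/3084.66 − 1 = 0.0130.

1.30%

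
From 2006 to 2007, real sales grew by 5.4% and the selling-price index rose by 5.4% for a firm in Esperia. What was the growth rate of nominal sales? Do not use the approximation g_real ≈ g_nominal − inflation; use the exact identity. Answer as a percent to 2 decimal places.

11.09%

(1 + g_nom) = (1 + g_real)(1 + π) = 1.0540 × 1.0540 = 1.11092.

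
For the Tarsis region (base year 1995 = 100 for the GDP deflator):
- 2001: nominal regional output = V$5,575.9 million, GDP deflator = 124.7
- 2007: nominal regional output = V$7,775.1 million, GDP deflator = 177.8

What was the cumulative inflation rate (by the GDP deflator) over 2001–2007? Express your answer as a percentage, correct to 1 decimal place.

42.6%

Price-level change = 177.8 / 124.7 − 1 = 0.4258.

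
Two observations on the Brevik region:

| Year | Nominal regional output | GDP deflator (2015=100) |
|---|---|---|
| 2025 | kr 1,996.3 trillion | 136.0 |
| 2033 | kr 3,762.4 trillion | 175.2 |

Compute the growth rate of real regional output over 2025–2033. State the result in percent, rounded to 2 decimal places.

Real regional output 2025 = 1996.3 / 1.360 = 1467.87.
Real regional output 2033 = 3762.4 / 1.752 = 2147.49.
Real growth = 2147.49 / 1467.87 − 1 = 0.4630.

46.30%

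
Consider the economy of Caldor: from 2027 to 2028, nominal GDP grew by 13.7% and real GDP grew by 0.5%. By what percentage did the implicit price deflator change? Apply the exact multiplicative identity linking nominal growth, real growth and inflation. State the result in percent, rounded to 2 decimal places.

(1 + g_nom) = (1 + g_real)(1 + π), so π = 1.1370 / 1.0050 − 1 = 0.13134.

13.13%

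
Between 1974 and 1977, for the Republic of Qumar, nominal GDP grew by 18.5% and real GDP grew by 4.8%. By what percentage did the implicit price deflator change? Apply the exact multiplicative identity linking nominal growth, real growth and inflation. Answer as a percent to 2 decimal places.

13.07%

(1 + g_nom) = (1 + g_real)(1 + π), so π = 1.1850 / 1.0480 − 1 = 0.13073.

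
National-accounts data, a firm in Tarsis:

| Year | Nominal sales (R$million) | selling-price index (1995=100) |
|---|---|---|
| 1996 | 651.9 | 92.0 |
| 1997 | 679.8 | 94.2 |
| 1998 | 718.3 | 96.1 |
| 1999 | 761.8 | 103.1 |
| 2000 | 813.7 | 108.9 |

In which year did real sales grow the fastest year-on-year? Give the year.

1997: real = 679.8/0.942 = 721.66; growth vs 1996 (708.59) = 1.84%.
1998: real = 718.3/0.961 = 747.45; growth vs 1997 (721.66) = 3.57%.
1999: real = 761.8/1.031 = 738.89; growth vs 1998 (747.45) = -1.15%.
2000: real = 813.7/1.089 = 747.20; growth vs 1999 (738.89) = 1.12%.

1998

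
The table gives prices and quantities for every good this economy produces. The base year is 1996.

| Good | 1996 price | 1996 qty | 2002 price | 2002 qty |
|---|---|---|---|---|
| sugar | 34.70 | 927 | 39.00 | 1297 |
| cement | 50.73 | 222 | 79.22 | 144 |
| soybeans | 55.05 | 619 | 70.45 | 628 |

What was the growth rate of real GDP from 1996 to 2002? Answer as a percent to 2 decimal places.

12.10%

Real GDP 1996 = Nominal GDP 1996 = 34.70·927 + 50.73·222 + 55.05·619 = 77504.91.
Real GDP 2002 (at 1996 prices) = 34.70·1297 + 50.73·144 + 55.05·628 = 86882.42.
Real growth = 86882.42/77504.91 − 1 = 0.1210.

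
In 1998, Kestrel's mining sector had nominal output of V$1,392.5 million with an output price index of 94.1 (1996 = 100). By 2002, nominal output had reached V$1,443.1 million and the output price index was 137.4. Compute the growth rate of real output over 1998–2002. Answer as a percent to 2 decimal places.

Deflate each year: 1998 → 1392.5/0.941 = 1479.81; 2002 → 1443.1/1.374 = 1050.29.
So real output changed by 1050.29/1479.81 − 1 = -0.2903, i.e. -29.03%.

-29.03%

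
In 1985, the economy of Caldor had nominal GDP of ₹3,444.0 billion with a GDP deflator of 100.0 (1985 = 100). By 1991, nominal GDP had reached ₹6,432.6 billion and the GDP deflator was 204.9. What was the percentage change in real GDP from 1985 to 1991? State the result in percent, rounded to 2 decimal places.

-8.84%

Real GDP 1985 = 3444.0 / 1.000 = 3444.00.
Real GDP 1991 = 6432.6 / 2.049 = 3139.39.
Real growth = 3139.39 / 3444.00 − 1 = -0.0884.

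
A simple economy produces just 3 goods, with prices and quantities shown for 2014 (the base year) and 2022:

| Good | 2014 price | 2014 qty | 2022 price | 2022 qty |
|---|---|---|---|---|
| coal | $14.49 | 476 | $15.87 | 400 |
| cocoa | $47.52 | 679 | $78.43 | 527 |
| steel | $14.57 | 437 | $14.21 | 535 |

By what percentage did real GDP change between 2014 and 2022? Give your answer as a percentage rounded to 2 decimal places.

-15.15%

Real GDP 2014 = Nominal GDP 2014 = 14.49·476 + 47.52·679 + 14.57·437 = 45530.41.
Real GDP 2022 (at 2014 prices) = 14.49·400 + 47.52·527 + 14.57·535 = 38633.99.
Real growth = 38633.99/45530.41 − 1 = -0.1515.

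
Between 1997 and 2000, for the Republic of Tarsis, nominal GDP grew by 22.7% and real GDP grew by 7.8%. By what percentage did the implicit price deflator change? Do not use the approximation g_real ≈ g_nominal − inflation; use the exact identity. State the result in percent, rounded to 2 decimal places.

13.82%

(1 + g_nom) = (1 + g_real)(1 + π), so π = 1.2270 / 1.0780 − 1 = 0.13822.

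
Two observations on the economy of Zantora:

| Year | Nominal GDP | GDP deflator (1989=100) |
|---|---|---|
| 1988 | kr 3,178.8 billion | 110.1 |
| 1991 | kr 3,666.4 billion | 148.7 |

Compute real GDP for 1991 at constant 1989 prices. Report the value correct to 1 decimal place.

kr 2,465.6 billion

Real GDP = Nominal / (GDP deflator/100) = 3666.4 / 1.487 = 2465.64.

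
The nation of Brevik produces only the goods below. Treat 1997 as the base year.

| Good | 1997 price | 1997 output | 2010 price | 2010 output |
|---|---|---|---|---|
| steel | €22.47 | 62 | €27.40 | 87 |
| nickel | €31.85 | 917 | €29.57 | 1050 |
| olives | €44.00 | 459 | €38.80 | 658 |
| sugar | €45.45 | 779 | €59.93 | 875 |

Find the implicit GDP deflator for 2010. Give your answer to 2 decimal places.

107.00

Nominal GDP 2010 = 27.40·87 + 29.57·1050 + 38.80·658 + 59.93·875 = 111401.45.
Real GDP 2010 (at 1997 prices) = 22.47·87 + 31.85·1050 + 44.00·658 + 45.45·875 = 104118.14.
Deflator = Nominal/Real × 100 = 111401.45/104118.14 × 100 = 106.995.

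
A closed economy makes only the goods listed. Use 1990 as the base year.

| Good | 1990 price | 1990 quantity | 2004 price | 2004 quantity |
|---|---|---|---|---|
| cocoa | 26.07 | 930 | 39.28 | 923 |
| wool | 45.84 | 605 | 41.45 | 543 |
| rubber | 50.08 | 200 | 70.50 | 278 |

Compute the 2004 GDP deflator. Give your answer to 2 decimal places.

124.63

Nominal GDP 2004 = 39.28·923 + 41.45·543 + 70.50·278 = 78361.79.
Real GDP 2004 (at 1990 prices) = 26.07·923 + 45.84·543 + 50.08·278 = 62875.97.
Deflator = Nominal/Real × 100 = 78361.79/62875.97 × 100 = 124.629.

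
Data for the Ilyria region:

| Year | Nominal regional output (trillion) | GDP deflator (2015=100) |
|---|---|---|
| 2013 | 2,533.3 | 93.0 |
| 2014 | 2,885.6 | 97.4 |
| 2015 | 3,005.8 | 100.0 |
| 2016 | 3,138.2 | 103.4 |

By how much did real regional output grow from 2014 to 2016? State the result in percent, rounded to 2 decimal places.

2.44%

Real regional output 2014 = 2885.6/0.974 = 2962.63.
Real regional output 2016 = 3138.2/1.034 = 3035.01.
Change = 3035.01/2962.63 − 1 = 0.0244.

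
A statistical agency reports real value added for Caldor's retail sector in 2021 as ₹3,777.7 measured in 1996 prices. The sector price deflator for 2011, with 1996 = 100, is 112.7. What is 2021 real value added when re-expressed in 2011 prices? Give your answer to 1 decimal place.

Real value added in 2011 prices = Real value added in 1996 prices × (P_2011/P_1996) = 3777.7 × 1.127 = 4257.47.

₹4,257.5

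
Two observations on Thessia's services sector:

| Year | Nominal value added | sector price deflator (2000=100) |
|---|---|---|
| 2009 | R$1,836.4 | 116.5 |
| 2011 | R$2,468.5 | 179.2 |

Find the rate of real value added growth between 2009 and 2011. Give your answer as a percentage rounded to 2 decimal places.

-12.61%

Deflate each year: 2009 → 1836.4/1.165 = 1576.31; 2011 → 2468.5/1.792 = 1377.51.
So real value added changed by 1377.51/1576.31 − 1 = -0.1261, i.e. -12.61%.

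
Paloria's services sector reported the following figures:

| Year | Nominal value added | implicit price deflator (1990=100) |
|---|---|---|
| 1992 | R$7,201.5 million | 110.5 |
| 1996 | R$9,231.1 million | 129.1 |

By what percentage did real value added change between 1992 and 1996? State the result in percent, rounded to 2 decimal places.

Deflate each year: 1992 → 7201.5/1.105 = 6517.19; 1996 → 9231.1/1.291 = 7150.35.
So real value added changed by 7150.35/6517.19 − 1 = 0.0972, i.e. 9.72%.

9.72%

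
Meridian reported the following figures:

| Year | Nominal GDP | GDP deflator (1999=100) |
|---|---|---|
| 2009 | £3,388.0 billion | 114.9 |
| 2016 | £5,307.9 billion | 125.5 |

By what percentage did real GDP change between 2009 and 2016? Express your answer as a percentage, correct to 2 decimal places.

Real GDP 2009 = 3388.0 / 1.149 = 2948.65.
Real GDP 2016 = 5307.9 / 1.255 = 4229.40.
Real growth = 4229.40 / 2948.65 − 1 = 0.4344.

43.44%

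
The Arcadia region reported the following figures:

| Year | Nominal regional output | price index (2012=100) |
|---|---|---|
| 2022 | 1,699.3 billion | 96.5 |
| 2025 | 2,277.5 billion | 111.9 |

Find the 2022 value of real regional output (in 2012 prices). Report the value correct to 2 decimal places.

1,760.93 billion

Real regional output = Nominal / (price index/100) = 1699.3 / 0.965 = 1760.93.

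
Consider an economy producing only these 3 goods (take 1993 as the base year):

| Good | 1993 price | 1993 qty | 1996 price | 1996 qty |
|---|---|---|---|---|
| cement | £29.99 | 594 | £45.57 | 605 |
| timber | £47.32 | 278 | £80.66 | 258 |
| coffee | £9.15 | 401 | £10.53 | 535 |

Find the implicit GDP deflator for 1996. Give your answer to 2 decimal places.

153.24

Nominal GDP 1996 = 45.57·605 + 80.66·258 + 10.53·535 = 54013.68.
Real GDP 1996 (at 1993 prices) = 29.99·605 + 47.32·258 + 9.15·535 = 35247.76.
Deflator = Nominal/Real × 100 = 54013.68/35247.76 × 100 = 153.240.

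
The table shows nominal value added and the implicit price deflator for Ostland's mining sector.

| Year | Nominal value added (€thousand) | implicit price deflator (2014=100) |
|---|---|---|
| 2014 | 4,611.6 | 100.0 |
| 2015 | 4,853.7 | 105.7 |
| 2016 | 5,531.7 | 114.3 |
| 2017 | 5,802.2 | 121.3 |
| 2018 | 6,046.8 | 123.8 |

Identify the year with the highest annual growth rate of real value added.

2016

2015: real = 4853.7/1.057 = 4591.96; growth vs 2014 (4611.60) = -0.43%.
2016: real = 5531.7/1.143 = 4839.63; growth vs 2015 (4591.96) = 5.39%.
2017: real = 5802.2/1.213 = 4783.35; growth vs 2016 (4839.63) = -1.16%.
2018: real = 6046.8/1.238 = 4884.33; growth vs 2017 (4783.35) = 2.11%.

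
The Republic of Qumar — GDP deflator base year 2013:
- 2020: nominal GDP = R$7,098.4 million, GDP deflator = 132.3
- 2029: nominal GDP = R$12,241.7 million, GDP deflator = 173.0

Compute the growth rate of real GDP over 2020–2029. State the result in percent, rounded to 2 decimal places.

Deflate each year: 2020 → 7098.4/1.323 = 5365.38; 2029 → 12241.7/1.730 = 7076.13.
So real GDP changed by 7076.13/5365.38 − 1 = 0.3188, i.e. 31.88%.

31.88%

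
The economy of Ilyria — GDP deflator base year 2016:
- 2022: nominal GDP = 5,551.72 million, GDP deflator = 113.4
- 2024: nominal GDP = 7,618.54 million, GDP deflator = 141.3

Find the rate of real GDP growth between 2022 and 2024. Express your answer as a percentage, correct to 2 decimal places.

10.13%

Real GDP 2022 = 5551.72 / 1.134 = 4895.70.
Real GDP 2024 = 7618.54 / 1.413 = 5391.75.
Real growth = 5391.75 / 4895.70 − 1 = 0.1013.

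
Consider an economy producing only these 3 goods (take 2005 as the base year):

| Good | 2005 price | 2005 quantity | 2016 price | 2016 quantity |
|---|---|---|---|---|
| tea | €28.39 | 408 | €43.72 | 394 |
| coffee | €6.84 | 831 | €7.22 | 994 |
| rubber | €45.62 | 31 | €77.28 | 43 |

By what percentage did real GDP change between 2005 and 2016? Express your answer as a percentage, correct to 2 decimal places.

Real GDP 2005 = Nominal GDP 2005 = 28.39·408 + 6.84·831 + 45.62·31 = 18681.38.
Real GDP 2016 (at 2005 prices) = 28.39·394 + 6.84·994 + 45.62·43 = 19946.28.
Real growth = 19946.28/18681.38 − 1 = 0.0677.

6.77%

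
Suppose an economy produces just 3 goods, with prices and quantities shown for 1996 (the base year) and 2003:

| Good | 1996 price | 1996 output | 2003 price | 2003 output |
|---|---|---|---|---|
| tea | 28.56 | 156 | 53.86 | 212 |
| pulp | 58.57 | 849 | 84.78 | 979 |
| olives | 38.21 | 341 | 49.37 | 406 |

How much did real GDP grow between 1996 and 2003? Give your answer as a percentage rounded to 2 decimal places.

Real GDP 1996 = Nominal GDP 1996 = 28.56·156 + 58.57·849 + 38.21·341 = 67210.90.
Real GDP 2003 (at 1996 prices) = 28.56·212 + 58.57·979 + 38.21·406 = 78908.01.
Real growth = 78908.01/67210.90 − 1 = 0.1740.

17.40%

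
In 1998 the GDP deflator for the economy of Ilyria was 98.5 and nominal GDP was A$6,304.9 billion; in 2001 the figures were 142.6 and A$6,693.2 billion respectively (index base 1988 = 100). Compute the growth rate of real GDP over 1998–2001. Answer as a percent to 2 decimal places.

-26.67%

Deflate each year: 1998 → 6304.9/0.985 = 6400.91; 2001 → 6693.2/1.426 = 4693.69.
So real GDP changed by 4693.69/6400.91 − 1 = -0.2667, i.e. -26.67%.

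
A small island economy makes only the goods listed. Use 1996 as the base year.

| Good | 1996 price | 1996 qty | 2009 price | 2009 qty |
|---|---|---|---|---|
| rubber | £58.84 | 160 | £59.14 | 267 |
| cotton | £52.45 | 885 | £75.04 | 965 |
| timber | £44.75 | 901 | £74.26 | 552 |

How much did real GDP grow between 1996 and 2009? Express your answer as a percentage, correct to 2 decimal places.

-5.33%

Real GDP 1996 = Nominal GDP 1996 = 58.84·160 + 52.45·885 + 44.75·901 = 96152.40.
Real GDP 2009 (at 1996 prices) = 58.84·267 + 52.45·965 + 44.75·552 = 91026.53.
Real growth = 91026.53/96152.40 − 1 = -0.0533.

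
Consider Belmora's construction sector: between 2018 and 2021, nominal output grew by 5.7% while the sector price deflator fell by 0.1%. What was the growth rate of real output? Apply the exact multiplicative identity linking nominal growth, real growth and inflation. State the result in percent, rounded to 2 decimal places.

5.81%

(1 + g_nom) = (1 + g_real)(1 + π), so g_real = 1.0570 / 0.9990 − 1 = 0.05806.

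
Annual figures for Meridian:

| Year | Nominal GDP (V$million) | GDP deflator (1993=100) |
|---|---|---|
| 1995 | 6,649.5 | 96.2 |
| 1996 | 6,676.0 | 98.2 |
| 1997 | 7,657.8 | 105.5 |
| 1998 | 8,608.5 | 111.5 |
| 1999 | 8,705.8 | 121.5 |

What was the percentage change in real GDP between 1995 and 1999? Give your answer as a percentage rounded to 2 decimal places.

Real GDP 1995 = 6649.5/0.962 = 6912.16.
Real GDP 1999 = 8705.8/1.215 = 7165.27.
Change = 7165.27/6912.16 − 1 = 0.0366.

3.66%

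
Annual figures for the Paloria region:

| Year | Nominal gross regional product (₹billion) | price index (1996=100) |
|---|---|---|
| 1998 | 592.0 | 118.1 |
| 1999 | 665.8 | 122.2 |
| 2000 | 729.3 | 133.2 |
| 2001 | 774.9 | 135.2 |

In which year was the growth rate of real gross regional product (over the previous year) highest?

1999: real = 665.8/1.222 = 544.84; growth vs 1998 (501.27) = 8.69%.
2000: real = 729.3/1.332 = 547.52; growth vs 1999 (544.84) = 0.49%.
2001: real = 774.9/1.352 = 573.15; growth vs 2000 (547.52) = 4.68%.

1999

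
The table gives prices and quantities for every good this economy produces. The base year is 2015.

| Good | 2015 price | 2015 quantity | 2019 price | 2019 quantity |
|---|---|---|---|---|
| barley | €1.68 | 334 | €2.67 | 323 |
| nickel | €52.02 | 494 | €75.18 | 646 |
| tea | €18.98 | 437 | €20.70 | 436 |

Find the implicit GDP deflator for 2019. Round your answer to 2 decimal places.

137.79

Nominal GDP 2019 = 2.67·323 + 75.18·646 + 20.70·436 = 58453.89.
Real GDP 2019 (at 2015 prices) = 1.68·323 + 52.02·646 + 18.98·436 = 42422.84.
Deflator = Nominal/Real × 100 = 58453.89/42422.84 × 100 = 137.789.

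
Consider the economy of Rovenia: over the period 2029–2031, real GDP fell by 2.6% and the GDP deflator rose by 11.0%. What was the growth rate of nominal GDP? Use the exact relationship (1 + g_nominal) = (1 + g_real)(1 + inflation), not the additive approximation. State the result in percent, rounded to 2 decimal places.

(1 + g_nom) = (1 + g_real)(1 + π) = 0.9740 × 1.1100 = 1.08114.

8.11%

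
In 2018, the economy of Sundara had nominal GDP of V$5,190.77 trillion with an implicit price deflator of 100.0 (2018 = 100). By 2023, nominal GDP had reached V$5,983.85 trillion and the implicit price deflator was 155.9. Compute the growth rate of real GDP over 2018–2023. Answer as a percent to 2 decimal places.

Deflate each year: 2018 → 5190.77/1.000 = 5190.77; 2023 → 5983.85/1.559 = 3838.26.
So real GDP changed by 3838.26/5190.77 − 1 = -0.2606, i.e. -26.06%.

-26.06%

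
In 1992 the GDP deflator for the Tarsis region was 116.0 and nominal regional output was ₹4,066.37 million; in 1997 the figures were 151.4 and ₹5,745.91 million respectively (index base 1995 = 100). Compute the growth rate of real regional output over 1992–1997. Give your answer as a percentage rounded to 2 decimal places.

8.26%

Deflate each year: 1992 → 4066.37/1.160 = 3505.49; 1997 → 5745.91/1.514 = 3795.18.
So real regional output changed by 3795.18/3505.49 − 1 = 0.0826, i.e. 8.26%.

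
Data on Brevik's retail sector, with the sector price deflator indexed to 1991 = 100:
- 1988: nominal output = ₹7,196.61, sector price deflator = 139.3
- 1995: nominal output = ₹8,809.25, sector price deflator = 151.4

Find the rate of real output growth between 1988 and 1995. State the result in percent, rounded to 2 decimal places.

Real output 1988 = 7196.61 / 1.393 = 5166.27.
Real output 1995 = 8809.25 / 1.514 = 5818.53.
Real growth = 5818.53 / 5166.27 − 1 = 0.1263.

12.63%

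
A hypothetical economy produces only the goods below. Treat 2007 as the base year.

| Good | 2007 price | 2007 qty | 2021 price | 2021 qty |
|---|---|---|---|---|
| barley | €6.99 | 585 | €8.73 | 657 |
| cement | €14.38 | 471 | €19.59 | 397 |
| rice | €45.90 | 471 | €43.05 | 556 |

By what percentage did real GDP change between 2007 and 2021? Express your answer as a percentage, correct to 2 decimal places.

Real GDP 2007 = Nominal GDP 2007 = 6.99·585 + 14.38·471 + 45.90·471 = 32481.03.
Real GDP 2021 (at 2007 prices) = 6.99·657 + 14.38·397 + 45.90·556 = 35821.69.
Real growth = 35821.69/32481.03 − 1 = 0.1028.

10.28%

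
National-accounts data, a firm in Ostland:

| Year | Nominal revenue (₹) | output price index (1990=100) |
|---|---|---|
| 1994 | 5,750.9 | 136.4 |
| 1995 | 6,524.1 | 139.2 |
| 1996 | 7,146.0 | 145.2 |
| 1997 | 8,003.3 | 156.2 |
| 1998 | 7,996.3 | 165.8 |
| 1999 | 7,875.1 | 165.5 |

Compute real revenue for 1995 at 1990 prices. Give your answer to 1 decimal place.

₹4,686.9

Real revenue 1995 = 6524.1 / 1.392 = 4686.85.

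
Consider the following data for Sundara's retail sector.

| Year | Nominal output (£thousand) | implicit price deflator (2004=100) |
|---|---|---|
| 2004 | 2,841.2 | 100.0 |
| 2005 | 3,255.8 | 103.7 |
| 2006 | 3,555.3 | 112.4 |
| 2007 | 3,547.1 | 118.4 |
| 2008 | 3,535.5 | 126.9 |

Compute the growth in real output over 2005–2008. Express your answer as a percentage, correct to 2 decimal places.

Real output 2005 = 3255.8/1.037 = 3139.63.
Real output 2008 = 3535.5/1.269 = 2786.05.
Change = 2786.05/3139.63 − 1 = -0.1126.

-11.26%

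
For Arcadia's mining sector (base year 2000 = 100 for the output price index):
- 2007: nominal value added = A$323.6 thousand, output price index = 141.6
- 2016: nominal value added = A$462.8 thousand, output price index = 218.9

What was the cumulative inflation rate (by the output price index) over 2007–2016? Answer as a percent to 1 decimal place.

Price-level change = 218.9 / 141.6 − 1 = 0.5459.

54.6%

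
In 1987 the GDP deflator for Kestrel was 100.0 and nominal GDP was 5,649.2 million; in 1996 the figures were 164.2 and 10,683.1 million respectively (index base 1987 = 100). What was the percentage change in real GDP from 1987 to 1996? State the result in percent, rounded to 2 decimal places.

15.17%

Deflate each year: 1987 → 5649.2/1.000 = 5649.20; 1996 → 10683.1/1.642 = 6506.15.
So real GDP changed by 6506.15/5649.20 − 1 = 0.1517, i.e. 15.17%.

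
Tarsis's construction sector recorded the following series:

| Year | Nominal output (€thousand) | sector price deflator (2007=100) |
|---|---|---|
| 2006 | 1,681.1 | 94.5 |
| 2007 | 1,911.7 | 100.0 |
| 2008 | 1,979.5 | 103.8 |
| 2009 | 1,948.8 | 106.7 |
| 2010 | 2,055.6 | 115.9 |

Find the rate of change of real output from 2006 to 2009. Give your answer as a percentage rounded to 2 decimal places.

2.67%

Real output 2006 = 1681.1/0.945 = 1778.94.
Real output 2009 = 1948.8/1.067 = 1826.43.
Change = 1826.43/1778.94 − 1 = 0.0267.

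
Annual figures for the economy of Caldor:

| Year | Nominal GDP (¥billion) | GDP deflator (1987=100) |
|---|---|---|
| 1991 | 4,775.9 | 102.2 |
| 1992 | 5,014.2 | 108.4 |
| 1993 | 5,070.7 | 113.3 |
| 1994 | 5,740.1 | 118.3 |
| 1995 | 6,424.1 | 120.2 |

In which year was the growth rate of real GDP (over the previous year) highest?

1992: real = 5014.2/1.084 = 4625.65; growth vs 1991 (4673.09) = -1.02%.
1993: real = 5070.7/1.133 = 4475.46; growth vs 1992 (4625.65) = -3.25%.
1994: real = 5740.1/1.183 = 4852.16; growth vs 1993 (4475.46) = 8.42%.
1995: real = 6424.1/1.202 = 5344.51; growth vs 1994 (4852.16) = 10.15%.

1995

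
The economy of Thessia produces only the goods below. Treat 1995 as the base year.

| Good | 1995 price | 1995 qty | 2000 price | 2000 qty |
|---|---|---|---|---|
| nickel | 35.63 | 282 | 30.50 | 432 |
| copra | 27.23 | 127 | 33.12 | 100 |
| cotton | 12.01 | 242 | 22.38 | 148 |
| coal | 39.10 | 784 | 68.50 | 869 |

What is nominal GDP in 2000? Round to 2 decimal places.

79326.74

Nominal GDP 2000 = Σ (p_2000 × q_2000) = 30.50·432 + 33.12·100 + 22.38·148 + 68.50·869 = 79326.74.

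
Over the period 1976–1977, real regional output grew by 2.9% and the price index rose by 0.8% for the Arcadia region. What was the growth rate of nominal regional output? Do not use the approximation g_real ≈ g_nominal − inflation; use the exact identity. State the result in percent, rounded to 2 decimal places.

3.72%

(1 + g_nom) = (1 + g_real)(1 + π) = 1.0290 × 1.0080 = 1.03723.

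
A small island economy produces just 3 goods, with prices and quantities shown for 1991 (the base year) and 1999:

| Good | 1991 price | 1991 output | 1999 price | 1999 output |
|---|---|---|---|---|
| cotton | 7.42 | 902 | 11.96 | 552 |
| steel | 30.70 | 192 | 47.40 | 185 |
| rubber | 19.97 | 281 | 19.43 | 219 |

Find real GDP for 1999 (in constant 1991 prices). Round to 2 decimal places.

14148.77

Real GDP 1999 = Σ (p_1991 × q_1999) = 7.42·552 + 30.70·185 + 19.97·219 = 14148.77.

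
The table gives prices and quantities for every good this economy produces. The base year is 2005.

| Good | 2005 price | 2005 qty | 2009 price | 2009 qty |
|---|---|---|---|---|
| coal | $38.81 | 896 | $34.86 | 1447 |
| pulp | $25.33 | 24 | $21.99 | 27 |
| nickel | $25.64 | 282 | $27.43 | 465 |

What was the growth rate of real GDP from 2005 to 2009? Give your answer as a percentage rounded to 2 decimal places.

Real GDP 2005 = Nominal GDP 2005 = 38.81·896 + 25.33·24 + 25.64·282 = 42612.16.
Real GDP 2009 (at 2005 prices) = 38.81·1447 + 25.33·27 + 25.64·465 = 68764.58.
Real growth = 68764.58/42612.16 − 1 = 0.6137.

61.37%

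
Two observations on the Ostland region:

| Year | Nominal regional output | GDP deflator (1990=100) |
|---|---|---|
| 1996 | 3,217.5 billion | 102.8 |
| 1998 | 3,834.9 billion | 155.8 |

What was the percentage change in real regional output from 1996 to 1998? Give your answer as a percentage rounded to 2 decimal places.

-21.36%

Deflate each year: 1996 → 3217.5/1.028 = 3129.86; 1998 → 3834.9/1.558 = 2461.42.
So real regional output changed by 2461.42/3129.86 − 1 = -0.2136, i.e. -21.36%.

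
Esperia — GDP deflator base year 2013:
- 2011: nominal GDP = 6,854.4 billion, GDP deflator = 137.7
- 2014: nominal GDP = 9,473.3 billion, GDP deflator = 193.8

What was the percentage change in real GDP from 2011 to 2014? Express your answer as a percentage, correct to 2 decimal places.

-1.80%

Deflate each year: 2011 → 6854.4/1.377 = 4977.78; 2014 → 9473.3/1.938 = 4888.18.
So real GDP changed by 4888.18/4977.78 − 1 = -0.0180, i.e. -1.80%.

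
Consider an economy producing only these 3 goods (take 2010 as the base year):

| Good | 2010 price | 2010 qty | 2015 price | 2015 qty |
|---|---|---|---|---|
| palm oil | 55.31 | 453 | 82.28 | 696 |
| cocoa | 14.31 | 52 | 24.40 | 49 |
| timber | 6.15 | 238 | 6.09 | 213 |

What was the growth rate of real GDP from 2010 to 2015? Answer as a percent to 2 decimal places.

48.58%

Real GDP 2010 = Nominal GDP 2010 = 55.31·453 + 14.31·52 + 6.15·238 = 27263.25.
Real GDP 2015 (at 2010 prices) = 55.31·696 + 14.31·49 + 6.15·213 = 40506.90.
Real growth = 40506.90/27263.25 − 1 = 0.4858.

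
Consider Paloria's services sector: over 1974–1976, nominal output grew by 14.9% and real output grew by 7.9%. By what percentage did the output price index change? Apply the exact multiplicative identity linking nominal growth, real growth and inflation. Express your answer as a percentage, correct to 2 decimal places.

(1 + g_nom) = (1 + g_real)(1 + π), so π = 1.1490 / 1.0790 − 1 = 0.06487.

6.49%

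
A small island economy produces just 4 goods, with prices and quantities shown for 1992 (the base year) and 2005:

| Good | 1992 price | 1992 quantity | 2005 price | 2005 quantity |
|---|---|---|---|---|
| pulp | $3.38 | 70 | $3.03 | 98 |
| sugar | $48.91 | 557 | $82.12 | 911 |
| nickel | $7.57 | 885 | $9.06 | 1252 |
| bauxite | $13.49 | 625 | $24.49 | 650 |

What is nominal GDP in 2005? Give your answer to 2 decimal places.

$102369.88

Nominal GDP 2005 = Σ (p_2005 × q_2005) = 3.03·98 + 82.12·911 + 9.06·1252 + 24.49·650 = 102369.88.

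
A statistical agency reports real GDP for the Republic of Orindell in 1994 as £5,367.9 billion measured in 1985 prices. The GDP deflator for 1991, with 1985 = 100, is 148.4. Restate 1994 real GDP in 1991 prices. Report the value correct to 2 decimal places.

£7,965.96 billion

Real GDP in 1991 prices = Real GDP in 1985 prices × (P_1991/P_1985) = 5367.9 × 1.484 = 7965.96.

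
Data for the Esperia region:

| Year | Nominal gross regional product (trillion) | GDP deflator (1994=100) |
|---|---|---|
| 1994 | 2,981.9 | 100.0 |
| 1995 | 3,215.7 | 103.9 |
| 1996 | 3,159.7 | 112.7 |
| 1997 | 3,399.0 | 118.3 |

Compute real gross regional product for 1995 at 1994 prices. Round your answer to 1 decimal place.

3,095.0 trillion

Real gross regional product 1995 = 3215.7 / 1.039 = 3095.00.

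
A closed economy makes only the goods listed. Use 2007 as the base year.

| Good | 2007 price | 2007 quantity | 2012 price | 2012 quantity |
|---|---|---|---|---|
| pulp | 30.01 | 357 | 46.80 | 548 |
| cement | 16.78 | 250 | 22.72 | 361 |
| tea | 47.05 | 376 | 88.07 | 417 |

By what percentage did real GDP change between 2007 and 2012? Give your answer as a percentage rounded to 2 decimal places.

29.21%

Real GDP 2007 = Nominal GDP 2007 = 30.01·357 + 16.78·250 + 47.05·376 = 32599.37.
Real GDP 2012 (at 2007 prices) = 30.01·548 + 16.78·361 + 47.05·417 = 42122.91.
Real growth = 42122.91/32599.37 − 1 = 0.2921.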